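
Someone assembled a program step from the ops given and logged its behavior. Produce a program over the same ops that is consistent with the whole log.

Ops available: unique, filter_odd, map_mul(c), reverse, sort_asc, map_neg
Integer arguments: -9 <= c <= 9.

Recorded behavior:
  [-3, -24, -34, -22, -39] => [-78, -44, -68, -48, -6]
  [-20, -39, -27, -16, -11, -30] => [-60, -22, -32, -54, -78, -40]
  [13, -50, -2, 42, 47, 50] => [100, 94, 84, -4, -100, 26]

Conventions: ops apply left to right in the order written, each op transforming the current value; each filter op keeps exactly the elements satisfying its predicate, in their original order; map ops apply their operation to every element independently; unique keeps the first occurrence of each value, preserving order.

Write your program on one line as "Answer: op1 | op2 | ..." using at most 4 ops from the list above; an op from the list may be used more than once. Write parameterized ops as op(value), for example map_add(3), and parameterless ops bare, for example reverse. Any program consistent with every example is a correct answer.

reverse | map_neg | map_mul(-2)

Check, running the answer program on each example:
  [-3, -24, -34, -22, -39] -> [-39, -22, -34, -24, -3] -> [39, 22, 34, 24, 3] -> [-78, -44, -68, -48, -6]
  [-20, -39, -27, -16, -11, -30] -> [-30, -11, -16, -27, -39, -20] -> [30, 11, 16, 27, 39, 20] -> [-60, -22, -32, -54, -78, -40]
  [13, -50, -2, 42, 47, 50] -> [50, 47, 42, -2, -50, 13] -> [-50, -47, -42, 2, 50, -13] -> [100, 94, 84, -4, -100, 26]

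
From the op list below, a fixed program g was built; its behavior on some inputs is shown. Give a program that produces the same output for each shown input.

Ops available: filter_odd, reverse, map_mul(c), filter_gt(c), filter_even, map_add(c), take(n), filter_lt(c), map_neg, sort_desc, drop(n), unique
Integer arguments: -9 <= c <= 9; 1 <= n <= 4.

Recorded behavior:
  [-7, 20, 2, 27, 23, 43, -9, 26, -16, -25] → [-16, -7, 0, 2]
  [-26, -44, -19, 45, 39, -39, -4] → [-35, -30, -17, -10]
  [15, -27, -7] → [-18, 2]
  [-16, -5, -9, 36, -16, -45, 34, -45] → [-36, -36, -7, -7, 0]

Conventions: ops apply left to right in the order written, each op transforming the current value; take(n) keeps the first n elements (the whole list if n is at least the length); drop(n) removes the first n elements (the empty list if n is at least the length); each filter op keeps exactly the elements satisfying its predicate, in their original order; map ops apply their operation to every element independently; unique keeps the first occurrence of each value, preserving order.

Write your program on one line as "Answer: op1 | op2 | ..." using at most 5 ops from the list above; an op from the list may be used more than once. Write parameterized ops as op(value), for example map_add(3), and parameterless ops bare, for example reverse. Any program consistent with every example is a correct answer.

sort_desc | filter_lt(-5) | map_add(9) | reverse

Check, running the answer program on each example:
  [-7, 20, 2, 27, 23, 43, -9, 26, -16, -25] -> [43, 27, 26, 23, 20, 2, -7, -9, -16, -25] -> [-7, -9, -16, -25] -> [2, 0, -7, -16] -> [-16, -7, 0, 2]
  [-26, -44, -19, 45, 39, -39, -4] -> [45, 39, -4, -19, -26, -39, -44] -> [-19, -26, -39, -44] -> [-10, -17, -30, -35] -> [-35, -30, -17, -10]
  [15, -27, -7] -> [15, -7, -27] -> [-7, -27] -> [2, -18] -> [-18, 2]
  [-16, -5, -9, 36, -16, -45, 34, -45] -> [36, 34, -5, -9, -16, -16, -45, -45] -> [-9, -16, -16, -45, -45] -> [0, -7, -7, -36, -36] -> [-36, -36, -7, -7, 0]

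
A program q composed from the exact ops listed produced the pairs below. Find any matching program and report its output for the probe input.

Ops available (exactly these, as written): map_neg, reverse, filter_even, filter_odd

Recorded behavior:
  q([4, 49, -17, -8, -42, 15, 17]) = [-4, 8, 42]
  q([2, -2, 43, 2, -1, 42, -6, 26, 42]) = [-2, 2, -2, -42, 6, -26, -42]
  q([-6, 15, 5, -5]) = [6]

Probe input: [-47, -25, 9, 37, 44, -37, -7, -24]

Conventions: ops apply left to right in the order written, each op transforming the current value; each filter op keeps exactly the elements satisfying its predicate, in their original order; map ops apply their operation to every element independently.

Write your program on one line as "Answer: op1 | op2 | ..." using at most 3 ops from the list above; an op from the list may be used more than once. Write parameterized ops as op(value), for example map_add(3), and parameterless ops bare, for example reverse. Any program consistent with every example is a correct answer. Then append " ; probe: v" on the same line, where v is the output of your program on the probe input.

map_neg | filter_even ; probe: [-44, 24]

Check, running the answer program on each example:
  [4, 49, -17, -8, -42, 15, 17] -> [-4, -49, 17, 8, 42, -15, -17] -> [-4, 8, 42]
  [2, -2, 43, 2, -1, 42, -6, 26, 42] -> [-2, 2, -43, -2, 1, -42, 6, -26, -42] -> [-2, 2, -2, -42, 6, -26, -42]
  [-6, 15, 5, -5] -> [6, -15, -5, 5] -> [6]
  probe: [-47, -25, 9, 37, 44, -37, -7, -24] -> [47, 25, -9, -37, -44, 37, 7, 24] -> [-44, 24]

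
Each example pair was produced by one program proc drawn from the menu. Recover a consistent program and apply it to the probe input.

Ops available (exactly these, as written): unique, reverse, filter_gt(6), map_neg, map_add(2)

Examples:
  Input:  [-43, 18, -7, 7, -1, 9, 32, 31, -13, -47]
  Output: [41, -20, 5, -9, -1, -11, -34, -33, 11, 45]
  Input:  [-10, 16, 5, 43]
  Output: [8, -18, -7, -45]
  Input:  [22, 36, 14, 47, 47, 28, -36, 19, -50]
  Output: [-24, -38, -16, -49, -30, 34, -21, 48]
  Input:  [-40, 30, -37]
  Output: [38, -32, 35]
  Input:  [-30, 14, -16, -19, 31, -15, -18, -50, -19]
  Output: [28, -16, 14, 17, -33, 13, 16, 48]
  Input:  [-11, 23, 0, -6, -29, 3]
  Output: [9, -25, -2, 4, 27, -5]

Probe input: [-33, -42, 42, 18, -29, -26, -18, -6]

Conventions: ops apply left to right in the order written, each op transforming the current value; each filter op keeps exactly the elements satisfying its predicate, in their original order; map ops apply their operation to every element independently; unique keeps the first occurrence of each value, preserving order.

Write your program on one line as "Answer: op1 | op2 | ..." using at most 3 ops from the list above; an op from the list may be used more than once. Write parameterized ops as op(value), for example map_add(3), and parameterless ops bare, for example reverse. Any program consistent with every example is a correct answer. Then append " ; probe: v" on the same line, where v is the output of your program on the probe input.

unique | map_add(2) | map_neg ; probe: [31, 40, -44, -20, 27, 24, 16, 4]

Check, running the answer program on each example:
  [-43, 18, -7, 7, -1, 9, 32, 31, -13, -47] -> [-43, 18, -7, 7, -1, 9, 32, 31, -13, -47] -> [-41, 20, -5, 9, 1, 11, 34, 33, -11, -45] -> [41, -20, 5, -9, -1, -11, -34, -33, 11, 45]
  [-10, 16, 5, 43] -> [-10, 16, 5, 43] -> [-8, 18, 7, 45] -> [8, -18, -7, -45]
  [22, 36, 14, 47, 47, 28, -36, 19, -50] -> [22, 36, 14, 47, 28, -36, 19, -50] -> [24, 38, 16, 49, 30, -34, 21, -48] -> [-24, -38, -16, -49, -30, 34, -21, 48]
  [-40, 30, -37] -> [-40, 30, -37] -> [-38, 32, -35] -> [38, -32, 35]
  [-30, 14, -16, -19, 31, -15, -18, -50, -19] -> [-30, 14, -16, -19, 31, -15, -18, -50] -> [-28, 16, -14, -17, 33, -13, -16, -48] -> [28, -16, 14, 17, -33, 13, 16, 48]
  [-11, 23, 0, -6, -29, 3] -> [-11, 23, 0, -6, -29, 3] -> [-9, 25, 2, -4, -27, 5] -> [9, -25, -2, 4, 27, -5]
  probe: [-33, -42, 42, 18, -29, -26, -18, -6] -> [-33, -42, 42, 18, -29, -26, -18, -6] -> [-31, -40, 44, 20, -27, -24, -16, -4] -> [31, 40, -44, -20, 27, 24, 16, 4]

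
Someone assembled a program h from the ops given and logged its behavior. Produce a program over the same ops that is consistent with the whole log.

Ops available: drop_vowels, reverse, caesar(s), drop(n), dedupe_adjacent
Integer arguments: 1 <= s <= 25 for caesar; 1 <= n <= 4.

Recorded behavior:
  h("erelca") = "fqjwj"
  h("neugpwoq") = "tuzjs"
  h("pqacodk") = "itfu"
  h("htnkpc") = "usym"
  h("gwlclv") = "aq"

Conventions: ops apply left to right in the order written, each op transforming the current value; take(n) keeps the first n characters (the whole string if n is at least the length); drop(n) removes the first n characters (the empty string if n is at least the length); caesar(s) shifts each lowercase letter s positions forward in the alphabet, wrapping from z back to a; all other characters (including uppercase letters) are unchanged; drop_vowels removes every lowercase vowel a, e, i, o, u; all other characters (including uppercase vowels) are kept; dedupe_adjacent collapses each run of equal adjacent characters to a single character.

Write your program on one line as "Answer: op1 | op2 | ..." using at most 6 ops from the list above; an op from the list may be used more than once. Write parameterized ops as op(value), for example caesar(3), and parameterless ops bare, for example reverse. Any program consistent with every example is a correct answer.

caesar(24) | drop_vowels | reverse | caesar(7) | dedupe_adjacent

Check, running the answer program on each example:
  "erelca" -> "cpcjay" -> "cpcjy" -> "yjcpc" -> "fqjwj" -> "fqjwj"
  "neugpwoq" -> "lcsenumo" -> "lcsnm" -> "mnscl" -> "tuzjs" -> "tuzjs"
  "pqacodk" -> "noyambi" -> "nymb" -> "bmyn" -> "itfu" -> "itfu"
  "htnkpc" -> "frlina" -> "frln" -> "nlrf" -> "usym" -> "usym"
  "gwlclv" -> "eujajt" -> "jjt" -> "tjj" -> "aqq" -> "aq"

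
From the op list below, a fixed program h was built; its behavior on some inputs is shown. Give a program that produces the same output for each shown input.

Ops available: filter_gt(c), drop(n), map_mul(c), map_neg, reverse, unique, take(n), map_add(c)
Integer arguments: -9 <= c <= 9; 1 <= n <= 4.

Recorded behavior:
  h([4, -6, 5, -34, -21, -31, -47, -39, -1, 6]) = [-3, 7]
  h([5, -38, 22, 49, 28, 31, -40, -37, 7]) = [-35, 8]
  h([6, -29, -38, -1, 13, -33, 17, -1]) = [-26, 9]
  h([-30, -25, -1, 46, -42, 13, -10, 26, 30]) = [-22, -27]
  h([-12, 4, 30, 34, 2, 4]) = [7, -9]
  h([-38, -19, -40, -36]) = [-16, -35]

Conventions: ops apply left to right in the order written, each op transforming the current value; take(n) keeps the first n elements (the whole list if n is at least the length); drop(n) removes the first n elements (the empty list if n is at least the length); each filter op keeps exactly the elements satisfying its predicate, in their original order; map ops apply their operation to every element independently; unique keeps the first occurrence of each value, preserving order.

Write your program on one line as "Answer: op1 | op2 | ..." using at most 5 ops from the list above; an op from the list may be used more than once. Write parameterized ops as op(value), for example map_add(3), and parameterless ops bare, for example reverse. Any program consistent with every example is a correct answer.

map_neg | take(2) | map_add(-3) | map_neg | reverse

Check, running the answer program on each example:
  [4, -6, 5, -34, -21, -31, -47, -39, -1, 6] -> [-4, 6, -5, 34, 21, 31, 47, 39, 1, -6] -> [-4, 6] -> [-7, 3] -> [7, -3] -> [-3, 7]
  [5, -38, 22, 49, 28, 31, -40, -37, 7] -> [-5, 38, -22, -49, -28, -31, 40, 37, -7] -> [-5, 38] -> [-8, 35] -> [8, -35] -> [-35, 8]
  [6, -29, -38, -1, 13, -33, 17, -1] -> [-6, 29, 38, 1, -13, 33, -17, 1] -> [-6, 29] -> [-9, 26] -> [9, -26] -> [-26, 9]
  [-30, -25, -1, 46, -42, 13, -10, 26, 30] -> [30, 25, 1, -46, 42, -13, 10, -26, -30] -> [30, 25] -> [27, 22] -> [-27, -22] -> [-22, -27]
  [-12, 4, 30, 34, 2, 4] -> [12, -4, -30, -34, -2, -4] -> [12, -4] -> [9, -7] -> [-9, 7] -> [7, -9]
  [-38, -19, -40, -36] -> [38, 19, 40, 36] -> [38, 19] -> [35, 16] -> [-35, -16] -> [-16, -35]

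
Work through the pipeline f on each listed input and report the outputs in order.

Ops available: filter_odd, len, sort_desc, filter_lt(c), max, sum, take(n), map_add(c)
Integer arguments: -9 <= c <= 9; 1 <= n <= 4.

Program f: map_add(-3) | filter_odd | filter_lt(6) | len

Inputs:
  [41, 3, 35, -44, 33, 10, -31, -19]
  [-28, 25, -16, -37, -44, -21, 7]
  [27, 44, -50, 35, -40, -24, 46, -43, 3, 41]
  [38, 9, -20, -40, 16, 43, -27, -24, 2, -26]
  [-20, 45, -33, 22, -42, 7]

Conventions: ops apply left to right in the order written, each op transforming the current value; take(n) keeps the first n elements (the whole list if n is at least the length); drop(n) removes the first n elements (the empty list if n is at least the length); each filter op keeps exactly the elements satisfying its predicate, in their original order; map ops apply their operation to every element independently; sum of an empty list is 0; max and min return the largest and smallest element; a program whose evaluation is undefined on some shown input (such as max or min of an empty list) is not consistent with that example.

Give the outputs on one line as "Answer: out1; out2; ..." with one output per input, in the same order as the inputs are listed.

1; 3; 3; 5; 2

Execution, op by op:
  [41, 3, 35, -44, 33, 10, -31, -19] -> [38, 0, 32, -47, 30, 7, -34, -22] -> [-47, 7] -> [-47] -> 1
  [-28, 25, -16, -37, -44, -21, 7] -> [-31, 22, -19, -40, -47, -24, 4] -> [-31, -19, -47] -> [-31, -19, -47] -> 3
  [27, 44, -50, 35, -40, -24, 46, -43, 3, 41] -> [24, 41, -53, 32, -43, -27, 43, -46, 0, 38] -> [41, -53, -43, -27, 43] -> [-53, -43, -27] -> 3
  [38, 9, -20, -40, 16, 43, -27, -24, 2, -26] -> [35, 6, -23, -43, 13, 40, -30, -27, -1, -29] -> [35, -23, -43, 13, -27, -1, -29] -> [-23, -43, -27, -1, -29] -> 5
  [-20, 45, -33, 22, -42, 7] -> [-23, 42, -36, 19, -45, 4] -> [-23, 19, -45] -> [-23, -45] -> 2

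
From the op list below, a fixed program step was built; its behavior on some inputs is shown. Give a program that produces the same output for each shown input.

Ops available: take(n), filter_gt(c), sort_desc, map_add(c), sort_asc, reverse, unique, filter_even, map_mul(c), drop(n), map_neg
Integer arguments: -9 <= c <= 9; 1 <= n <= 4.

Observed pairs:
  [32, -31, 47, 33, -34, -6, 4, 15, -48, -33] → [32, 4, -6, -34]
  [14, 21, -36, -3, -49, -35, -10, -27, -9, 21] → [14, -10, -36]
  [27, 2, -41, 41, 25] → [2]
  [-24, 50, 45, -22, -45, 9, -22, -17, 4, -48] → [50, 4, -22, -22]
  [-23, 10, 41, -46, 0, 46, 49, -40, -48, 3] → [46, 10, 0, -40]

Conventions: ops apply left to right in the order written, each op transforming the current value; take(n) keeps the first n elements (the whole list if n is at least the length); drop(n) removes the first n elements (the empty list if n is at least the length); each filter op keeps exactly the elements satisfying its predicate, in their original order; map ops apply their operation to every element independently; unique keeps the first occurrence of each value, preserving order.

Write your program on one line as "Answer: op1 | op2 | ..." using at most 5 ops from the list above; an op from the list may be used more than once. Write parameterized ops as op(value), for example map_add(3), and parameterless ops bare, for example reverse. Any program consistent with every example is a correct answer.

sort_asc | sort_desc | filter_even | take(4)

Check, running the answer program on each example:
  [32, -31, 47, 33, -34, -6, 4, 15, -48, -33] -> [-48, -34, -33, -31, -6, 4, 15, 32, 33, 47] -> [47, 33, 32, 15, 4, -6, -31, -33, -34, -48] -> [32, 4, -6, -34, -48] -> [32, 4, -6, -34]
  [14, 21, -36, -3, -49, -35, -10, -27, -9, 21] -> [-49, -36, -35, -27, -10, -9, -3, 14, 21, 21] -> [21, 21, 14, -3, -9, -10, -27, -35, -36, -49] -> [14, -10, -36] -> [14, -10, -36]
  [27, 2, -41, 41, 25] -> [-41, 2, 25, 27, 41] -> [41, 27, 25, 2, -41] -> [2] -> [2]
  [-24, 50, 45, -22, -45, 9, -22, -17, 4, -48] -> [-48, -45, -24, -22, -22, -17, 4, 9, 45, 50] -> [50, 45, 9, 4, -17, -22, -22, -24, -45, -48] -> [50, 4, -22, -22, -24, -48] -> [50, 4, -22, -22]
  [-23, 10, 41, -46, 0, 46, 49, -40, -48, 3] -> [-48, -46, -40, -23, 0, 3, 10, 41, 46, 49] -> [49, 46, 41, 10, 3, 0, -23, -40, -46, -48] -> [46, 10, 0, -40, -46, -48] -> [46, 10, 0, -40]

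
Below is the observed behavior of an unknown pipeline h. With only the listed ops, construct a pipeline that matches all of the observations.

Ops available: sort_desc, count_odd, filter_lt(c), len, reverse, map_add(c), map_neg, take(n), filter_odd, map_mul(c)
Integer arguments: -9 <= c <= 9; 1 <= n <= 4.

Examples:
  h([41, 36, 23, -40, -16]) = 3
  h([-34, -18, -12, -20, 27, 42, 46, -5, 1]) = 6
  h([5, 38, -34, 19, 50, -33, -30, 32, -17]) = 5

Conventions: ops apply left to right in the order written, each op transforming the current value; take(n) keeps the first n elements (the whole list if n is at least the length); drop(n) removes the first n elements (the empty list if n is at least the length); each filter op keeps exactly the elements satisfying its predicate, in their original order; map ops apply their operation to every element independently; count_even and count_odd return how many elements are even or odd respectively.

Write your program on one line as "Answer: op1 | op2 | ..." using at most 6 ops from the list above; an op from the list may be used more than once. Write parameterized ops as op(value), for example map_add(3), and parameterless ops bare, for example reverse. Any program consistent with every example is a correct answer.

map_neg | map_add(-9) | sort_desc | filter_odd | map_neg | count_odd

Check, running the answer program on each example:
  [41, 36, 23, -40, -16] -> [-41, -36, -23, 40, 16] -> [-50, -45, -32, 31, 7] -> [31, 7, -32, -45, -50] -> [31, 7, -45] -> [-31, -7, 45] -> 3
  [-34, -18, -12, -20, 27, 42, 46, -5, 1] -> [34, 18, 12, 20, -27, -42, -46, 5, -1] -> [25, 9, 3, 11, -36, -51, -55, -4, -10] -> [25, 11, 9, 3, -4, -10, -36, -51, -55] -> [25, 11, 9, 3, -51, -55] -> [-25, -11, -9, -3, 51, 55] -> 6
  [5, 38, -34, 19, 50, -33, -30, 32, -17] -> [-5, -38, 34, -19, -50, 33, 30, -32, 17] -> [-14, -47, 25, -28, -59, 24, 21, -41, 8] -> [25, 24, 21, 8, -14, -28, -41, -47, -59] -> [25, 21, -41, -47, -59] -> [-25, -21, 41, 47, 59] -> 5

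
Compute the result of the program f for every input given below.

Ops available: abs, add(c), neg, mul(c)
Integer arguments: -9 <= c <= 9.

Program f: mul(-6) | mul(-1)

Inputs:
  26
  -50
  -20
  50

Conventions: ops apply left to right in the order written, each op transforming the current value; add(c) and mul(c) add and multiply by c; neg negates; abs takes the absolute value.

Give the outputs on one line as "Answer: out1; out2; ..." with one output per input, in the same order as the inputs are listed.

156; -300; -120; 300

Execution, op by op:
  26 -> -156 -> 156
  -50 -> 300 -> -300
  -20 -> 120 -> -120
  50 -> -300 -> 300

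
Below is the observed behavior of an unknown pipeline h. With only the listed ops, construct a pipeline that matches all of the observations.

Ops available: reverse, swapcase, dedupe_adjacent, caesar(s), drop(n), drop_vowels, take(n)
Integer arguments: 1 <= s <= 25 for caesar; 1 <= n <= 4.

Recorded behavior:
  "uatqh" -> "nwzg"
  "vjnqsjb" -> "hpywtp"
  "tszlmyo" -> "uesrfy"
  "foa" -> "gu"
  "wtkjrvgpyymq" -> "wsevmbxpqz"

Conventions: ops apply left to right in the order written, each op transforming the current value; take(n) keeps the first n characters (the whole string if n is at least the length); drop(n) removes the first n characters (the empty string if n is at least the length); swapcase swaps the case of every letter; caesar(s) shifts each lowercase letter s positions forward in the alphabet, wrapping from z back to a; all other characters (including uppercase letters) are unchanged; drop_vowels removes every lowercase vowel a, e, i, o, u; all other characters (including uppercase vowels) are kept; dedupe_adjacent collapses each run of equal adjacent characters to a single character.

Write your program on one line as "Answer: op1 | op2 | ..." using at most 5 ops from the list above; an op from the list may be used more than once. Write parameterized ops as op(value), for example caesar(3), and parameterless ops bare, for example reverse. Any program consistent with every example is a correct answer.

caesar(6) | dedupe_adjacent | drop(1) | reverse

Check, running the answer program on each example:
  "uatqh" -> "agzwn" -> "agzwn" -> "gzwn" -> "nwzg"
  "vjnqsjb" -> "bptwyph" -> "bptwyph" -> "ptwyph" -> "hpywtp"
  "tszlmyo" -> "zyfrseu" -> "zyfrseu" -> "yfrseu" -> "uesrfy"
  "foa" -> "lug" -> "lug" -> "ug" -> "gu"
  "wtkjrvgpyymq" -> "czqpxbmveesw" -> "czqpxbmvesw" -> "zqpxbmvesw" -> "wsevmbxpqz"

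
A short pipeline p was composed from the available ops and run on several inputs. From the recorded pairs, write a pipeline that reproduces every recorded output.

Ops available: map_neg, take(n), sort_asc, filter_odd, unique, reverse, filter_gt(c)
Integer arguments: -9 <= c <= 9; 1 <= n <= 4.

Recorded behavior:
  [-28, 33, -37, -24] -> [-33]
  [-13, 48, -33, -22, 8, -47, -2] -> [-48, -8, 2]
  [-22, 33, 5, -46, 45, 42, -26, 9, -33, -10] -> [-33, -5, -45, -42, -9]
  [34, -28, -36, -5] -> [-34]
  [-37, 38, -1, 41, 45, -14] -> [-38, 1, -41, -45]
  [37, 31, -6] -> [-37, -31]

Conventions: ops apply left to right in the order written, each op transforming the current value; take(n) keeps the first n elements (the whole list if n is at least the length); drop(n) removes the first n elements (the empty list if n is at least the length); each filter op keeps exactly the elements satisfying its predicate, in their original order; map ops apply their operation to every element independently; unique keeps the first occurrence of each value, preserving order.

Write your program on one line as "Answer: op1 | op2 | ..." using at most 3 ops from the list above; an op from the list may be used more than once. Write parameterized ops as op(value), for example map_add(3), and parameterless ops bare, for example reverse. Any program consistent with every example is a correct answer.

filter_gt(-9) | filter_gt(-3) | map_neg

Check, running the answer program on each example:
  [-28, 33, -37, -24] -> [33] -> [33] -> [-33]
  [-13, 48, -33, -22, 8, -47, -2] -> [48, 8, -2] -> [48, 8, -2] -> [-48, -8, 2]
  [-22, 33, 5, -46, 45, 42, -26, 9, -33, -10] -> [33, 5, 45, 42, 9] -> [33, 5, 45, 42, 9] -> [-33, -5, -45, -42, -9]
  [34, -28, -36, -5] -> [34, -5] -> [34] -> [-34]
  [-37, 38, -1, 41, 45, -14] -> [38, -1, 41, 45] -> [38, -1, 41, 45] -> [-38, 1, -41, -45]
  [37, 31, -6] -> [37, 31, -6] -> [37, 31] -> [-37, -31]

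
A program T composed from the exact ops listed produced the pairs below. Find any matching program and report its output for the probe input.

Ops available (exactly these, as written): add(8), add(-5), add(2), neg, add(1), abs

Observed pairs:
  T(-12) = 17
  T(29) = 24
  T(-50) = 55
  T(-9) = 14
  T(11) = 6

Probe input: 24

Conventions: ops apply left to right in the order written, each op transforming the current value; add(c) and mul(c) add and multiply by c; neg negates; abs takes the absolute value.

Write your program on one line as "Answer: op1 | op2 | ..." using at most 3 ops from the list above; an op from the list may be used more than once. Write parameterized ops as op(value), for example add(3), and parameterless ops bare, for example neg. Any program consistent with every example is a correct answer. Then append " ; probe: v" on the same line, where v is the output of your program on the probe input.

add(-5) | abs ; probe: 19

Check, running the answer program on each example:
  -12 -> -17 -> 17
  29 -> 24 -> 24
  -50 -> -55 -> 55
  -9 -> -14 -> 14
  11 -> 6 -> 6
  probe: 24 -> 19 -> 19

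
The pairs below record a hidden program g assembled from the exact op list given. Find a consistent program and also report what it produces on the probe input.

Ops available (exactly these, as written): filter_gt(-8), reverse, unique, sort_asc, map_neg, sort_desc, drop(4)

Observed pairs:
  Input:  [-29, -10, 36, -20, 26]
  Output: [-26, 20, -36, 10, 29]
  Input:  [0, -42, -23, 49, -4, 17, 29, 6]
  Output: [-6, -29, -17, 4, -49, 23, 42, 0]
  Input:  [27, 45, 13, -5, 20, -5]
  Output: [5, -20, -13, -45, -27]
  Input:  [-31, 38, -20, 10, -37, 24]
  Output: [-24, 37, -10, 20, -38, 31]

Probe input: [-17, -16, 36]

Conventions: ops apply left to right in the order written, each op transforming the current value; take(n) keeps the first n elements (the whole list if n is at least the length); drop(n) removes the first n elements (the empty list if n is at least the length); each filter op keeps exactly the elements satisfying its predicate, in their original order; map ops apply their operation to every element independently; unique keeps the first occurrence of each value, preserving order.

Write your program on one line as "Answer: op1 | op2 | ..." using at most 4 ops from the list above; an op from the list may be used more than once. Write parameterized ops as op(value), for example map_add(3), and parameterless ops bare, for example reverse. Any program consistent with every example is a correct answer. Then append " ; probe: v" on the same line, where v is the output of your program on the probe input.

map_neg | reverse | unique ; probe: [-36, 16, 17]

Check, running the answer program on each example:
  [-29, -10, 36, -20, 26] -> [29, 10, -36, 20, -26] -> [-26, 20, -36, 10, 29] -> [-26, 20, -36, 10, 29]
  [0, -42, -23, 49, -4, 17, 29, 6] -> [0, 42, 23, -49, 4, -17, -29, -6] -> [-6, -29, -17, 4, -49, 23, 42, 0] -> [-6, -29, -17, 4, -49, 23, 42, 0]
  [27, 45, 13, -5, 20, -5] -> [-27, -45, -13, 5, -20, 5] -> [5, -20, 5, -13, -45, -27] -> [5, -20, -13, -45, -27]
  [-31, 38, -20, 10, -37, 24] -> [31, -38, 20, -10, 37, -24] -> [-24, 37, -10, 20, -38, 31] -> [-24, 37, -10, 20, -38, 31]
  probe: [-17, -16, 36] -> [17, 16, -36] -> [-36, 16, 17] -> [-36, 16, 17]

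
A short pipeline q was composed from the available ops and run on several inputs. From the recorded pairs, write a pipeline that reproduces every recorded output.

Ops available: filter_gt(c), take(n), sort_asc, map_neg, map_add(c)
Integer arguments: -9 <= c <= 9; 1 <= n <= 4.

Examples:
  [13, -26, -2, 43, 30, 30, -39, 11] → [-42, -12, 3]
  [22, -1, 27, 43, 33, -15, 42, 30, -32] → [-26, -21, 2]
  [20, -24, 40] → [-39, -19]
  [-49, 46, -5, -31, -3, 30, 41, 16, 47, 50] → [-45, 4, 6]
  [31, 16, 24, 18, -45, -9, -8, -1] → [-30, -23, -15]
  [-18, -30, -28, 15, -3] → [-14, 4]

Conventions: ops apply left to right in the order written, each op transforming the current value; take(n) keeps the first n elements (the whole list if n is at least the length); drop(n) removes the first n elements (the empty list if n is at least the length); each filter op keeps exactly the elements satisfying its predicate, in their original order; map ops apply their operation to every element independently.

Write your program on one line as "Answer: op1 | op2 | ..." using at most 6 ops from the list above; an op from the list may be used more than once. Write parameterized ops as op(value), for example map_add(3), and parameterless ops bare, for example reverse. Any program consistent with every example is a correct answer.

filter_gt(-9) | take(3) | map_add(-1) | map_neg | sort_asc

Check, running the answer program on each example:
  [13, -26, -2, 43, 30, 30, -39, 11] -> [13, -2, 43, 30, 30, 11] -> [13, -2, 43] -> [12, -3, 42] -> [-12, 3, -42] -> [-42, -12, 3]
  [22, -1, 27, 43, 33, -15, 42, 30, -32] -> [22, -1, 27, 43, 33, 42, 30] -> [22, -1, 27] -> [21, -2, 26] -> [-21, 2, -26] -> [-26, -21, 2]
  [20, -24, 40] -> [20, 40] -> [20, 40] -> [19, 39] -> [-19, -39] -> [-39, -19]
  [-49, 46, -5, -31, -3, 30, 41, 16, 47, 50] -> [46, -5, -3, 30, 41, 16, 47, 50] -> [46, -5, -3] -> [45, -6, -4] -> [-45, 6, 4] -> [-45, 4, 6]
  [31, 16, 24, 18, -45, -9, -8, -1] -> [31, 16, 24, 18, -8, -1] -> [31, 16, 24] -> [30, 15, 23] -> [-30, -15, -23] -> [-30, -23, -15]
  [-18, -30, -28, 15, -3] -> [15, -3] -> [15, -3] -> [14, -4] -> [-14, 4] -> [-14, 4]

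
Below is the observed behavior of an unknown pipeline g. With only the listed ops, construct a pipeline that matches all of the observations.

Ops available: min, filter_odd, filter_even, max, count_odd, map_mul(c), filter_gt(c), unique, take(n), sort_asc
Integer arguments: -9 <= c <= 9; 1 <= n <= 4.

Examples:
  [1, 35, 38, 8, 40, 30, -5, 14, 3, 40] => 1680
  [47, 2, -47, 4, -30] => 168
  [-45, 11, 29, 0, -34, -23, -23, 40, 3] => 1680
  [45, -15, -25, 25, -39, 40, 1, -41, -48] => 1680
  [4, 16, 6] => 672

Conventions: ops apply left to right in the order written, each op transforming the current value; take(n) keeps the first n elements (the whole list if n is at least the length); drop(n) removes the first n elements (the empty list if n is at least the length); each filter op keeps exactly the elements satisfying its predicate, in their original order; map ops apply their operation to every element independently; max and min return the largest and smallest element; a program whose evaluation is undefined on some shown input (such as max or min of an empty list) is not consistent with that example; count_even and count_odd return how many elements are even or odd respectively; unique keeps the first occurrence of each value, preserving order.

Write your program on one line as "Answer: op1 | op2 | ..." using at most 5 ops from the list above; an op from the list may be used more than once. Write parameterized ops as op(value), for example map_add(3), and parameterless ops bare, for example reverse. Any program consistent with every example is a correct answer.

filter_even | map_mul(6) | map_mul(7) | max

Check, running the answer program on each example:
  [1, 35, 38, 8, 40, 30, -5, 14, 3, 40] -> [38, 8, 40, 30, 14, 40] -> [228, 48, 240, 180, 84, 240] -> [1596, 336, 1680, 1260, 588, 1680] -> 1680
  [47, 2, -47, 4, -30] -> [2, 4, -30] -> [12, 24, -180] -> [84, 168, -1260] -> 168
  [-45, 11, 29, 0, -34, -23, -23, 40, 3] -> [0, -34, 40] -> [0, -204, 240] -> [0, -1428, 1680] -> 1680
  [45, -15, -25, 25, -39, 40, 1, -41, -48] -> [40, -48] -> [240, -288] -> [1680, -2016] -> 1680
  [4, 16, 6] -> [4, 16, 6] -> [24, 96, 36] -> [168, 672, 252] -> 672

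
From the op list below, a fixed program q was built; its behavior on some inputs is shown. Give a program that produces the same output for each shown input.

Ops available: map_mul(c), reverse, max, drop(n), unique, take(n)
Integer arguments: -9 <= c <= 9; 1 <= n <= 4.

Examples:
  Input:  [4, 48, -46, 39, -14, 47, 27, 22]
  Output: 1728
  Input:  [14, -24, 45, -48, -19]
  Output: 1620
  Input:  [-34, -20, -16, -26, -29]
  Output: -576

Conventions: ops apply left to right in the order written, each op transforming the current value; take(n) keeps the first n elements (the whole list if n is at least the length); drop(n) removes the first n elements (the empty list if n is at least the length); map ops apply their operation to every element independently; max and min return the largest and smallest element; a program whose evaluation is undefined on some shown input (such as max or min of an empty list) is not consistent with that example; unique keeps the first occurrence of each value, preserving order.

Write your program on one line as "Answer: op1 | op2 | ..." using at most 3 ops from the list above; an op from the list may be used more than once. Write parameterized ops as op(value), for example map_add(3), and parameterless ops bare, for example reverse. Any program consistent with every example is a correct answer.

map_mul(4) | map_mul(9) | max

Check, running the answer program on each example:
  [4, 48, -46, 39, -14, 47, 27, 22] -> [16, 192, -184, 156, -56, 188, 108, 88] -> [144, 1728, -1656, 1404, -504, 1692, 972, 792] -> 1728
  [14, -24, 45, -48, -19] -> [56, -96, 180, -192, -76] -> [504, -864, 1620, -1728, -684] -> 1620
  [-34, -20, -16, -26, -29] -> [-136, -80, -64, -104, -116] -> [-1224, -720, -576, -936, -1044] -> -576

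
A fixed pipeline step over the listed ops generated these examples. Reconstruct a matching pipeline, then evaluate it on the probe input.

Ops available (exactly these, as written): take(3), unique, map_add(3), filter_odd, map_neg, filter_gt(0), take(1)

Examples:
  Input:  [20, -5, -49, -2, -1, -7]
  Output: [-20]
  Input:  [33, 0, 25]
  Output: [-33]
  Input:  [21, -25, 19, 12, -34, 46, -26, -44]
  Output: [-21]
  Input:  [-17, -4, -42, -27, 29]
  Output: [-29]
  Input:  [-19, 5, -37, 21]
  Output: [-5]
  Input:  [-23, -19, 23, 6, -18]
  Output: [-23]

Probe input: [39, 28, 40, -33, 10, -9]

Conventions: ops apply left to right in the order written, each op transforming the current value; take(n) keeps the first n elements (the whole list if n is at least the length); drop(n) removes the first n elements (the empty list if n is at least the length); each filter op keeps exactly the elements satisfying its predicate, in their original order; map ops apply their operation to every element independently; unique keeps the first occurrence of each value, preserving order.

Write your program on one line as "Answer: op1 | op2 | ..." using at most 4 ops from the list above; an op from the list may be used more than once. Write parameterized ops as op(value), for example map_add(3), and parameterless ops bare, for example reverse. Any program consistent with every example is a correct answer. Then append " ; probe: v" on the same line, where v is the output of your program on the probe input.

filter_gt(0) | take(1) | map_neg ; probe: [-39]

Check, running the answer program on each example:
  [20, -5, -49, -2, -1, -7] -> [20] -> [20] -> [-20]
  [33, 0, 25] -> [33, 25] -> [33] -> [-33]
  [21, -25, 19, 12, -34, 46, -26, -44] -> [21, 19, 12, 46] -> [21] -> [-21]
  [-17, -4, -42, -27, 29] -> [29] -> [29] -> [-29]
  [-19, 5, -37, 21] -> [5, 21] -> [5] -> [-5]
  [-23, -19, 23, 6, -18] -> [23, 6] -> [23] -> [-23]
  probe: [39, 28, 40, -33, 10, -9] -> [39, 28, 40, 10] -> [39] -> [-39]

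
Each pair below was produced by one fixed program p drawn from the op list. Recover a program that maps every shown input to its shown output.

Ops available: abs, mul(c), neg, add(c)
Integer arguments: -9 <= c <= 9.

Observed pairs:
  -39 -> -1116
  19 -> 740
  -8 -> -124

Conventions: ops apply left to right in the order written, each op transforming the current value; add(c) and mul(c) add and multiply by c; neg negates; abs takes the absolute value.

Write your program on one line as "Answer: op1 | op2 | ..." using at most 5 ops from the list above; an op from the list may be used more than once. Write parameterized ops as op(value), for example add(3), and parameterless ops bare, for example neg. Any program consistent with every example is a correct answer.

add(3) | mul(8) | add(9) | mul(4)

Check, running the answer program on each example:
  -39 -> -36 -> -288 -> -279 -> -1116
  19 -> 22 -> 176 -> 185 -> 740
  -8 -> -5 -> -40 -> -31 -> -124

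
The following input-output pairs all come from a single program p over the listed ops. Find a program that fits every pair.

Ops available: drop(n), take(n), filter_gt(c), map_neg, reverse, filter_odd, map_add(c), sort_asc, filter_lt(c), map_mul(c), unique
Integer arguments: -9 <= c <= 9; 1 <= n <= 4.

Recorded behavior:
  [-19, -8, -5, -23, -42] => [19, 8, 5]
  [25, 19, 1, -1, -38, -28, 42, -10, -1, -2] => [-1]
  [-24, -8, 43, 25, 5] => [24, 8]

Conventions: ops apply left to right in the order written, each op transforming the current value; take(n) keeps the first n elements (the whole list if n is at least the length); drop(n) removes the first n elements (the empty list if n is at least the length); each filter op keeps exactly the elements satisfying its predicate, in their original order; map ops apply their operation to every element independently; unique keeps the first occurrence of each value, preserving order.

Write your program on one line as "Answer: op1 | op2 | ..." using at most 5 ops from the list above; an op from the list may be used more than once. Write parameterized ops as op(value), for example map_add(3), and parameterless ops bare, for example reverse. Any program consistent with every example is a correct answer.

unique | take(3) | filter_lt(7) | map_neg

Check, running the answer program on each example:
  [-19, -8, -5, -23, -42] -> [-19, -8, -5, -23, -42] -> [-19, -8, -5] -> [-19, -8, -5] -> [19, 8, 5]
  [25, 19, 1, -1, -38, -28, 42, -10, -1, -2] -> [25, 19, 1, -1, -38, -28, 42, -10, -2] -> [25, 19, 1] -> [1] -> [-1]
  [-24, -8, 43, 25, 5] -> [-24, -8, 43, 25, 5] -> [-24, -8, 43] -> [-24, -8] -> [24, 8]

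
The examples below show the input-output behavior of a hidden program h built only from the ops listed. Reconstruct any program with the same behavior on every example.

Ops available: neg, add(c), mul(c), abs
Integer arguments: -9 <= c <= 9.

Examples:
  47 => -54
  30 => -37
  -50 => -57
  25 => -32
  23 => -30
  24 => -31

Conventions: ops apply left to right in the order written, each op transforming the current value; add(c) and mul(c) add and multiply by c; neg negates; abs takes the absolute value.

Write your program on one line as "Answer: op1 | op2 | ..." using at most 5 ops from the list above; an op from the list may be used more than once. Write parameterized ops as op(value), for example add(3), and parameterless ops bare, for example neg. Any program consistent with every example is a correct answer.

abs | add(6) | neg | add(-1)

Check, running the answer program on each example:
  47 -> 47 -> 53 -> -53 -> -54
  30 -> 30 -> 36 -> -36 -> -37
  -50 -> 50 -> 56 -> -56 -> -57
  25 -> 25 -> 31 -> -31 -> -32
  23 -> 23 -> 29 -> -29 -> -30
  24 -> 24 -> 30 -> -30 -> -31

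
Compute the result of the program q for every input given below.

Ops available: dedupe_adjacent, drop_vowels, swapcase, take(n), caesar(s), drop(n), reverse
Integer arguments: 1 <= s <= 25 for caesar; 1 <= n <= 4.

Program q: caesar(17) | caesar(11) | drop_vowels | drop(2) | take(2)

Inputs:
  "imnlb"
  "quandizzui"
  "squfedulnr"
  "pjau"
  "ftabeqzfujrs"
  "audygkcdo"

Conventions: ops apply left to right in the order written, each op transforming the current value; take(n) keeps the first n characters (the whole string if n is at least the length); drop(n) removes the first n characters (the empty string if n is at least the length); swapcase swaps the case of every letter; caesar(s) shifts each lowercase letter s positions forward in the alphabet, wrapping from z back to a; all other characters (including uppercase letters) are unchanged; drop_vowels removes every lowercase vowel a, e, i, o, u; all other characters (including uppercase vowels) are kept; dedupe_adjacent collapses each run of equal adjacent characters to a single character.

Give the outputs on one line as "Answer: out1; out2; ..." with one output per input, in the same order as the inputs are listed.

"nd"; "cp"; "hg"; "cw"; "cd"; "fm"

Execution, op by op:
  "imnlb" -> "zdecs" -> "kopnd" -> "kpnd" -> "nd" -> "nd"
  "quandizzui" -> "hlreuzqqlz" -> "swcpfkbbwk" -> "swcpfkbbwk" -> "cpfkbbwk" -> "cp"
  "squfedulnr" -> "jhlwvulcei" -> "uswhgfwnpt" -> "swhgfwnpt" -> "hgfwnpt" -> "hg"
  "pjau" -> "garl" -> "rlcw" -> "rlcw" -> "cw" -> "cw"
  "ftabeqzfujrs" -> "wkrsvhqwlaij" -> "hvcdgsbhwltu" -> "hvcdgsbhwlt" -> "cdgsbhwlt" -> "cd"
  "audygkcdo" -> "rlupxbtuf" -> "cwfaimefq" -> "cwfmfq" -> "fmfq" -> "fm"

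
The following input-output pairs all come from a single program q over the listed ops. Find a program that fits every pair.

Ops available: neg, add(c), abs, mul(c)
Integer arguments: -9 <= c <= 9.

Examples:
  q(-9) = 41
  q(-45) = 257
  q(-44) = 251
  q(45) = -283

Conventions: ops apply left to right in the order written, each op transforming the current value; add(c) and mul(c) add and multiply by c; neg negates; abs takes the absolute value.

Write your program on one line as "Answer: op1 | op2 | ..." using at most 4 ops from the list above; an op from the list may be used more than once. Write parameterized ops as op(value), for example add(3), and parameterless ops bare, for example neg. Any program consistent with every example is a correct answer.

mul(-6) | add(-9) | add(-4)

Check, running the answer program on each example:
  -9 -> 54 -> 45 -> 41
  -45 -> 270 -> 261 -> 257
  -44 -> 264 -> 255 -> 251
  45 -> -270 -> -279 -> -283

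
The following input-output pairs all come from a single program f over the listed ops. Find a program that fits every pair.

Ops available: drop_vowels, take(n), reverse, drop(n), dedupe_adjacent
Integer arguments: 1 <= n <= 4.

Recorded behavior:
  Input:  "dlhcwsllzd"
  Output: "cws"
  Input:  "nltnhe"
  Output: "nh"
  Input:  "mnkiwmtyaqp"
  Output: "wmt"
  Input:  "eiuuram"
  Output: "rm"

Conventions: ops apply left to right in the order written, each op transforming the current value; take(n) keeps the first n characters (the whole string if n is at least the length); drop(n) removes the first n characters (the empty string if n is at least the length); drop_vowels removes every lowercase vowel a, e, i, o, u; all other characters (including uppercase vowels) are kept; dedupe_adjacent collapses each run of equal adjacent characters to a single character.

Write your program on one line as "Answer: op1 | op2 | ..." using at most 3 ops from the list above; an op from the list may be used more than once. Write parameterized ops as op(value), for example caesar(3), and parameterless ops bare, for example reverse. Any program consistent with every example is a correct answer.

drop(3) | drop_vowels | take(3)

Check, running the answer program on each example:
  "dlhcwsllzd" -> "cwsllzd" -> "cwsllzd" -> "cws"
  "nltnhe" -> "nhe" -> "nh" -> "nh"
  "mnkiwmtyaqp" -> "iwmtyaqp" -> "wmtyqp" -> "wmt"
  "eiuuram" -> "uram" -> "rm" -> "rm"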